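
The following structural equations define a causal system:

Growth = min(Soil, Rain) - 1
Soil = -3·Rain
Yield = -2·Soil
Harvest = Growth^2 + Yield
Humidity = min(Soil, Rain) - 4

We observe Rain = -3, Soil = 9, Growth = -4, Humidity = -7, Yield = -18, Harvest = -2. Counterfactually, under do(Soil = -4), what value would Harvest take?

Under do(Soil=-4), the mechanism Soil = -3·Rain is discarded; Soil is fixed at -4.
Growth = min(Soil, Rain) - 1  [with Soil=-4, Rain=-3]  = -5
Yield = -2·Soil  [with Soil=-4]  = 8
Harvest = Growth^2 + Yield  [with Growth=-5, Yield=8]  = 33

33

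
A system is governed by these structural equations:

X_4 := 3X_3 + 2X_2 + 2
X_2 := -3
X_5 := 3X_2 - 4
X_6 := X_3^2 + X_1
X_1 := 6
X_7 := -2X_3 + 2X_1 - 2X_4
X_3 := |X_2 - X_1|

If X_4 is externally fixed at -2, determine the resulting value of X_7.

-2

The intervention breaks the incoming arrows to X_4: X_4 := 3X_3 + 2X_2 + 2 no longer applies, and X_4 = -2.
X_3 = |X_2 - X_1|  [with X_2=-3, X_1=6]  = 9
X_7 = -2X_3 + 2X_1 - 2X_4  [with X_3=9, X_1=6, X_4=-2]  = -2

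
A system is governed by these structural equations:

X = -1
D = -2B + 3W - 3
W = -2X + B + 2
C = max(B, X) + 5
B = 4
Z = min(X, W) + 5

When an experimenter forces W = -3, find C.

do(W=-3) replaces the equation W = -2X + B + 2 with the constant W = -3.
C is not downstream of the intervention, so its value is determined by the original equations.
C = max(B, X) + 5  [with B=4, X=-1]  = 9

9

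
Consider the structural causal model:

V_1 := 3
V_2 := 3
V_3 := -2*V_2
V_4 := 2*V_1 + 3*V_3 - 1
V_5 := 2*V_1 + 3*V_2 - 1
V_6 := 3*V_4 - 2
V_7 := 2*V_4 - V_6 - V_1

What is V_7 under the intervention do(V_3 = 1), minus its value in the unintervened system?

The intervention breaks the incoming arrows to V_3: V_3 := -2*V_2 no longer applies, and V_3 = 1.
V_4 = 2*V_1 + 3*V_3 - 1  [with V_1=3, V_3=1]  = 8
V_6 = 3*V_4 - 2  [with V_4=8]  = 22
V_7 = 2*V_4 - V_6 - V_1  [with V_4=8, V_6=22, V_1=3]  = -9
Without intervention: V_3 = -2*V_2  [with V_2=3]  = -6; V_4 = 2*V_1 + 3*V_3 - 1  [with V_1=3, V_3=-6]  = -13; V_6 = 3*V_4 - 2  [with V_4=-13]  = -41; V_7 = 2*V_4 - V_6 - V_1  [with V_4=-13, V_6=-41, V_1=3]  = 12.
Change = -9 − 12 = -21.

-21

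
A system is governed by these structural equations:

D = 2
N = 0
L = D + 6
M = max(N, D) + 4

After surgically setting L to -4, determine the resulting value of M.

6

The intervention breaks the incoming arrows to L: L = D + 6 no longer applies, and L = -4.
M is not downstream of the intervention, so its value is determined by the original equations.
M = max(N, D) + 4  [with N=0, D=2]  = 6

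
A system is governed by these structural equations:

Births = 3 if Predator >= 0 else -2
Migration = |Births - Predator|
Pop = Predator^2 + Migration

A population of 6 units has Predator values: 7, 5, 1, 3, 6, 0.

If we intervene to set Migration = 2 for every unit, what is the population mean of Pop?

do(Migration=2) breaks Migration's dependence on Predator. With Migration=2 fixed, Pop across the units is 51, 27, 3, 11, 38, 2, mean 22.

22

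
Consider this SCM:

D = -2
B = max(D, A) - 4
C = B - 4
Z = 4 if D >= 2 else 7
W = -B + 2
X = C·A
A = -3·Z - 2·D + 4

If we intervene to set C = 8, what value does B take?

do(C=8) replaces the equation C = B - 4 with the constant C = 8.
No directed path runs from C to B, so B keeps its natural value.
Z = 4 if D >= 2 else 7  [with D=-2]  = 7
A = -3·Z - 2·D + 4  [with Z=7, D=-2]  = -13
B = max(D, A) - 4  [with D=-2, A=-13]  = -6

-6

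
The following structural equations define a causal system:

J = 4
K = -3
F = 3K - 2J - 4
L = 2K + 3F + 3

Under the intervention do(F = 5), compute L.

12

The intervention breaks the incoming arrows to F: F = 3K - 2J - 4 no longer applies, and F = 5.
L = 2K + 3F + 3  [with K=-3, F=5]  = 12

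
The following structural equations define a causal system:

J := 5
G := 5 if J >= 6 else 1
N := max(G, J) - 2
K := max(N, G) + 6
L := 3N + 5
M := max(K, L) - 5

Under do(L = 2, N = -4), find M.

The joint intervention fixes L = 2, N = -4, removing each variable's own equation.
G = 5 if J >= 6 else 1  [with J=5]  = 1
K = max(N, G) + 6  [with N=-4, G=1]  = 7
M = max(K, L) - 5  [with K=7, L=2]  = 2

2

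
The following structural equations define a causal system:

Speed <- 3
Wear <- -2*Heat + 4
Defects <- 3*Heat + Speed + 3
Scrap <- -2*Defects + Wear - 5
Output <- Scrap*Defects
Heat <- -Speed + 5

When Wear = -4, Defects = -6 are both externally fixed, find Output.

-18

Setting Wear = -4, Defects = -6 by intervention discards those variables' equations.
Scrap = -2*Defects + Wear - 5  [with Defects=-6, Wear=-4]  = 3
Output = Scrap*Defects  [with Scrap=3, Defects=-6]  = -18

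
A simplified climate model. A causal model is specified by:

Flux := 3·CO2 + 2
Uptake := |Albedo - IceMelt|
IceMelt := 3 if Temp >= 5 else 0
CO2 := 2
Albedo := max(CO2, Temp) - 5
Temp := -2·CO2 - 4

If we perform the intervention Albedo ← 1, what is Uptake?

Under do(Albedo=1), the mechanism Albedo := max(CO2, Temp) - 5 is discarded; Albedo is fixed at 1.
Temp = -2·CO2 - 4  [with CO2=2]  = -8
IceMelt = 3 if Temp >= 5 else 0  [with Temp=-8]  = 0
Uptake = |Albedo - IceMelt|  [with Albedo=1, IceMelt=0]  = 1

1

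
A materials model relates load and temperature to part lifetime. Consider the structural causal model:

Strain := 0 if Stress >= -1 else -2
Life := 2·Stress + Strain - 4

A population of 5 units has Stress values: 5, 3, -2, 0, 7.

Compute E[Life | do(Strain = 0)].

do(Strain=0) breaks Strain's dependence on Stress. With Strain=0 fixed, Life across the units is 6, 2, -8, -4, 10, mean 1.2.

1.2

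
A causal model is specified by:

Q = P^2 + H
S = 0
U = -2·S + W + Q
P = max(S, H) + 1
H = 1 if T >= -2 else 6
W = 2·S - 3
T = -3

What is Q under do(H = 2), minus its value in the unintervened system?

-44

do(H=2) replaces the equation H = 1 if T >= -2 else 6 with the constant H = 2.
P = max(S, H) + 1  [with S=0, H=2]  = 3
Q = P^2 + H  [with P=3, H=2]  = 11
Without intervention: H = 1 if T >= -2 else 6  [with T=-3]  = 6; P = max(S, H) + 1  [with S=0, H=6]  = 7; Q = P^2 + H  [with P=7, H=6]  = 55.
Change = 11 − 55 = -44.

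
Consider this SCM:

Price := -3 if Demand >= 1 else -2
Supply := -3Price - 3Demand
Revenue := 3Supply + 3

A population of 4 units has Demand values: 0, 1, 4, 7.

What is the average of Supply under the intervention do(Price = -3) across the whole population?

0

Under do(Price=-3), Price's equation is replaced by Price=-3 for every unit. Per-unit Supply: 9, 6, -3, -12. Mean = 0.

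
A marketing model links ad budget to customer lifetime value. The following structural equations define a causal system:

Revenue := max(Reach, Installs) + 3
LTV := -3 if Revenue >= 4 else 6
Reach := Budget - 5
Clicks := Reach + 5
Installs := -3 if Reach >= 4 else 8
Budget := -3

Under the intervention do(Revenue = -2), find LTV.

The intervention breaks the incoming arrows to Revenue: Revenue := max(Reach, Installs) + 3 no longer applies, and Revenue = -2.
LTV = -3 if Revenue >= 4 else 6  [with Revenue=-2]  = 6

6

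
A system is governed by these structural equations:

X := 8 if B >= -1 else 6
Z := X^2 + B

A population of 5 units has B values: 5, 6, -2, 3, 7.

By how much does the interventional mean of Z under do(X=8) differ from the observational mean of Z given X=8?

do(X=8) breaks X's dependence on B. With X=8 fixed, Z across the units is 69, 70, 62, 67, 71, mean 67.8.
Conditioning on X=8 selects the 4 unit(s) with B ∈ {5, 6, 3, 7}. Their Z values: 69, 70, 67, 71. Mean = 69.25.
Difference = 67.8 − 69.25 = -1.45.

-1.45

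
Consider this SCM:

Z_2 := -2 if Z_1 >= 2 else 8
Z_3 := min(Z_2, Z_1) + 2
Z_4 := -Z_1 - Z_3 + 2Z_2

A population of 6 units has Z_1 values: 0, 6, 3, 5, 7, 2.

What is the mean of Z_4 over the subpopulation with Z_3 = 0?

-8.6

Observing Z_3=0 restricts to units where Z_3's equation naturally yields 0: Z_1 ∈ {6, 3, 5, 7, 2}. In that subpopulation Z_4 = -10, -7, -9, -11, -6, mean -8.6.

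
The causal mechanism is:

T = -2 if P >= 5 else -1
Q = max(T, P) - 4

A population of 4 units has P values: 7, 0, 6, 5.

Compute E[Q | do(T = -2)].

The intervention sets T=-2 in all 4 units regardless of P. Recomputing Q per unit gives 3, -4, 2, 1; average 0.5.

0.5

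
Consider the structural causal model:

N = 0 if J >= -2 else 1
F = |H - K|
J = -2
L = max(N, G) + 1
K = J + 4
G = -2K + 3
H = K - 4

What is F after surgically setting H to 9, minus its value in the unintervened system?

Under do(H=9), the mechanism H = K - 4 is discarded; H is fixed at 9.
K = J + 4  [with J=-2]  = 2
F = |H - K|  [with H=9, K=2]  = 7
Without intervention: K = J + 4  [with J=-2]  = 2; H = K - 4  [with K=2]  = -2; F = |H - K|  [with H=-2, K=2]  = 4.
Change = 7 − 4 = 3.

3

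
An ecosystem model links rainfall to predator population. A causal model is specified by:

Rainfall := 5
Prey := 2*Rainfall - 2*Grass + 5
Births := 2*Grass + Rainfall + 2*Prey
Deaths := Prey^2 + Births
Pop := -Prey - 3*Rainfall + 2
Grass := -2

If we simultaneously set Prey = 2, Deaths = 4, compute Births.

The joint intervention fixes Prey = 2, Deaths = 4, removing each variable's own equation.
Births = 2*Grass + Rainfall + 2*Prey  [with Grass=-2, Rainfall=5, Prey=2]  = 5

5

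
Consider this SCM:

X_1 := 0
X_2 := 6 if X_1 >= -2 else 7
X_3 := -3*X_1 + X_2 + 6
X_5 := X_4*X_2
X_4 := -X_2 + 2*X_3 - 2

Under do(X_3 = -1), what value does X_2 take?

6

Under do(X_3=-1), the mechanism X_3 := -3*X_1 + X_2 + 6 is discarded; X_3 is fixed at -1.
Since X_2 is not a descendant of the intervened variable, it is unaffected.
X_2 = 6 if X_1 >= -2 else 7  [with X_1=0]  = 6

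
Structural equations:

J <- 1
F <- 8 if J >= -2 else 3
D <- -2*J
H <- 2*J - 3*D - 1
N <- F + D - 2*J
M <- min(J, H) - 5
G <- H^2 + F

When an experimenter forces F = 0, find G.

49

Under do(F=0), the mechanism F <- 8 if J >= -2 else 3 is discarded; F is fixed at 0.
D = -2*J  [with J=1]  = -2
H = 2*J - 3*D - 1  [with J=1, D=-2]  = 7
G = H^2 + F  [with H=7, F=0]  = 49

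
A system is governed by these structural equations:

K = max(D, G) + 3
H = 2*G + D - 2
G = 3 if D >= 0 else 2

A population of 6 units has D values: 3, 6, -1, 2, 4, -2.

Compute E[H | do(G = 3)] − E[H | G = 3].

-1.75

Under do(G=3), G's equation is replaced by G=3 for every unit. Per-unit H: 7, 10, 3, 6, 8, 2. Mean = 6.
Conditioning on G=3 selects the 4 unit(s) with D ∈ {3, 6, 2, 4}. Their H values: 7, 10, 6, 8. Mean = 7.75.
Difference = 6 − 7.75 = -1.75.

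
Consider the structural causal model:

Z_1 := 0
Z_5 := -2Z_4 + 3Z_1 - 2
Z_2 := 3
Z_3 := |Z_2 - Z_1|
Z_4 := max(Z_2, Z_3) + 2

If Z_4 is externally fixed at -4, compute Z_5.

Intervening sets Z_4 = -4 and removes its equation (Z_4 := max(Z_2, Z_3) + 2).
Z_5 = -2Z_4 + 3Z_1 - 2  [with Z_4=-4, Z_1=0]  = 6

6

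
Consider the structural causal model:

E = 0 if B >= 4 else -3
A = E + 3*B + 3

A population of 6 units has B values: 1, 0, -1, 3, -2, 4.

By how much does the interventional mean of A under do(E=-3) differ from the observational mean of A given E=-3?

The intervention sets E=-3 in all 6 units regardless of B. Recomputing A per unit gives 3, 0, -3, 9, -6, 12; average 2.5.
Conditioning on E=-3 selects the 5 unit(s) with B ∈ {1, 0, -1, 3, -2}. Their A values: 3, 0, -3, 9, -6. Mean = 0.6.
Difference = 2.5 − 0.6 = 1.9.

1.9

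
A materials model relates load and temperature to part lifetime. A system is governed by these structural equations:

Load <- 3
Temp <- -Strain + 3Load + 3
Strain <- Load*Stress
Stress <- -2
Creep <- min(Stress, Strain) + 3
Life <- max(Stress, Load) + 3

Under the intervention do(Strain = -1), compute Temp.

13

The intervention breaks the incoming arrows to Strain: Strain <- Load*Stress no longer applies, and Strain = -1.
Temp = -Strain + 3Load + 3  [with Strain=-1, Load=3]  = 13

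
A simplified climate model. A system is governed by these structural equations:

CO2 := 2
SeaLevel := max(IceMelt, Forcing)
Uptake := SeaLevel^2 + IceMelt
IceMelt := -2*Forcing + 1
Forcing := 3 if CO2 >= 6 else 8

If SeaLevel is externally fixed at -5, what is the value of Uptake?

Intervening sets SeaLevel = -5 and removes its equation (SeaLevel := max(IceMelt, Forcing)).
Forcing = 3 if CO2 >= 6 else 8  [with CO2=2]  = 8
IceMelt = -2*Forcing + 1  [with Forcing=8]  = -15
Uptake = SeaLevel^2 + IceMelt  [with SeaLevel=-5, IceMelt=-15]  = 10

10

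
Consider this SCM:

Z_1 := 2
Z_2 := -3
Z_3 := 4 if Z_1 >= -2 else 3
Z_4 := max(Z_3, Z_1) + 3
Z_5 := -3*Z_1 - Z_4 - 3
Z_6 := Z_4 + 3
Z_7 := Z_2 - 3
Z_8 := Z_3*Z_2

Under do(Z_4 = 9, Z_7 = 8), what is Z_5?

Setting Z_4 = 9, Z_7 = 8 by intervention discards those variables' equations.
Z_5 = -3*Z_1 - Z_4 - 3  [with Z_1=2, Z_4=9]  = -18

-18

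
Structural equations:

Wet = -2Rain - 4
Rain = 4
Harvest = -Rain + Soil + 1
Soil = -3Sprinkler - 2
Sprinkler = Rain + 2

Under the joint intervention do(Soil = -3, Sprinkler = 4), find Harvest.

Setting Soil = -3, Sprinkler = 4 by intervention discards those variables' equations.
Harvest = -Rain + Soil + 1  [with Rain=4, Soil=-3]  = -6

-6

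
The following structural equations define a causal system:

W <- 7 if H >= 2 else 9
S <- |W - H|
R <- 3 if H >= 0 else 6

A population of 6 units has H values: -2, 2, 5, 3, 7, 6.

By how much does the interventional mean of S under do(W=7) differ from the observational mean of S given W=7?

Every unit gets W=7 under the intervention. S values become 9, 5, 2, 4, 0, 1; E[S|do(W=7)] = 3.5.
Conditioning on W=7 selects the 5 unit(s) with H ∈ {2, 5, 3, 7, 6}. Their S values: 5, 2, 4, 0, 1. Mean = 2.4.
Difference = 3.5 − 2.4 = 1.1.

1.1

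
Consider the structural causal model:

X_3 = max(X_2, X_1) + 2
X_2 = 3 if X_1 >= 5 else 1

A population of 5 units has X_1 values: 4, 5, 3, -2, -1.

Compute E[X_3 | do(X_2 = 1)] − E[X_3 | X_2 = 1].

The intervention sets X_2=1 in all 5 units regardless of X_1. Recomputing X_3 per unit gives 6, 7, 5, 3, 3; average 4.8.
E[X_3|X_2=1] averages over only the 4 units with X_2=1 (X_1 = 4, 3, -2, -1): X_3 = 6, 5, 3, 3, mean 4.25.
Difference = 4.8 − 4.25 = 0.55.

0.55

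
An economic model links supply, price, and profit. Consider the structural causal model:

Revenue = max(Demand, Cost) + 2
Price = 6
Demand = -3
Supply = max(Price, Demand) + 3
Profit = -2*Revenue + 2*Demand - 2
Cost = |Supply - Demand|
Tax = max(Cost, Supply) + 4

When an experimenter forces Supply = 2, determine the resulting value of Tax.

The intervention breaks the incoming arrows to Supply: Supply = max(Price, Demand) + 3 no longer applies, and Supply = 2.
Cost = |Supply - Demand|  [with Supply=2, Demand=-3]  = 5
Tax = max(Cost, Supply) + 4  [with Cost=5, Supply=2]  = 9

9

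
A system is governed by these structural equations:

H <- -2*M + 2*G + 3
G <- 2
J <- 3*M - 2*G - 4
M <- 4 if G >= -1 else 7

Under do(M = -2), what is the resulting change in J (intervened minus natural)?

-18

The intervention breaks the incoming arrows to M: M <- 4 if G >= -1 else 7 no longer applies, and M = -2.
J = 3*M - 2*G - 4  [with M=-2, G=2]  = -14
Without intervention: M = 4 if G >= -1 else 7  [with G=2]  = 4; J = 3*M - 2*G - 4  [with M=4, G=2]  = 4.
Change = -14 − 4 = -18.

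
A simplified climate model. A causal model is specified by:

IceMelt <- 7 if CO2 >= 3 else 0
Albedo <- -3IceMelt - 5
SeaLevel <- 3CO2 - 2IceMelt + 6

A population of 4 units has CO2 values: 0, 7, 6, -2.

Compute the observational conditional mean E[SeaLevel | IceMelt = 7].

Observing IceMelt=7 restricts to units where IceMelt's equation naturally yields 7: CO2 ∈ {7, 6}. In that subpopulation SeaLevel = 13, 10, mean 11.5.

11.5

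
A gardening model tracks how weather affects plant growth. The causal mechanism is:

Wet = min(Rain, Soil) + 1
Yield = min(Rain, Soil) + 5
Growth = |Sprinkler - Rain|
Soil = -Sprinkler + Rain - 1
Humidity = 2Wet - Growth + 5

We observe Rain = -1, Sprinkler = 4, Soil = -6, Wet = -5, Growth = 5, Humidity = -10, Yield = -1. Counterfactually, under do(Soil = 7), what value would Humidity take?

0

The intervention breaks the incoming arrows to Soil: Soil = -Sprinkler + Rain - 1 no longer applies, and Soil = 7.
Wet = min(Rain, Soil) + 1  [with Rain=-1, Soil=7]  = 0
Growth = |Sprinkler - Rain|  [with Sprinkler=4, Rain=-1]  = 5
Humidity = 2Wet - Growth + 5  [with Wet=0, Growth=5]  = 0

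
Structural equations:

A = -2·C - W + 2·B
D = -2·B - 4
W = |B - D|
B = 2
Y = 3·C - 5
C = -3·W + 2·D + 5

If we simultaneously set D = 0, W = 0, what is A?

-6

Under do(D = 0, W = 0), each intervened variable's structural equation is replaced by its fixed value.
C = -3·W + 2·D + 5  [with W=0, D=0]  = 5
A = -2·C - W + 2·B  [with C=5, W=0, B=2]  = -6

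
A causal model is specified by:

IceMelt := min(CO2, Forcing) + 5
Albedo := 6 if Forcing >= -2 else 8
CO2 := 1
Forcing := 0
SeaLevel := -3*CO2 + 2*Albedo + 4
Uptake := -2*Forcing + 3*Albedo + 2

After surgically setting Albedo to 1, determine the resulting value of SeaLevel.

3

Intervening sets Albedo = 1 and removes its equation (Albedo := 6 if Forcing >= -2 else 8).
SeaLevel = -3*CO2 + 2*Albedo + 4  [with CO2=1, Albedo=1]  = 3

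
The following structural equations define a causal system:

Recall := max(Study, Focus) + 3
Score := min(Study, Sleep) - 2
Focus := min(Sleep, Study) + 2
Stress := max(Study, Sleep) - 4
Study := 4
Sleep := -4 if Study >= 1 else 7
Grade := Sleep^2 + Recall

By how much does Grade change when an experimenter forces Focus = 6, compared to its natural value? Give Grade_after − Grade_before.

The intervention breaks the incoming arrows to Focus: Focus := min(Sleep, Study) + 2 no longer applies, and Focus = 6.
Sleep = -4 if Study >= 1 else 7  [with Study=4]  = -4
Recall = max(Study, Focus) + 3  [with Study=4, Focus=6]  = 9
Grade = Sleep^2 + Recall  [with Sleep=-4, Recall=9]  = 25
Without intervention: Sleep = -4 if Study >= 1 else 7  [with Study=4]  = -4; Focus = min(Sleep, Study) + 2  [with Sleep=-4, Study=4]  = -2; Recall = max(Study, Focus) + 3  [with Study=4, Focus=-2]  = 7; Grade = Sleep^2 + Recall  [with Sleep=-4, Recall=7]  = 23.
Change = 25 − 23 = 2.

2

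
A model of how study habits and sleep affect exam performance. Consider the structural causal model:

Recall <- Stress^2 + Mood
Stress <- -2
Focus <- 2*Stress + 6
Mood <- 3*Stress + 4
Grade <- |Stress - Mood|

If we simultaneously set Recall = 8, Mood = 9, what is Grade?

The joint intervention fixes Recall = 8, Mood = 9, removing each variable's own equation.
Grade = |Stress - Mood|  [with Stress=-2, Mood=9]  = 11

11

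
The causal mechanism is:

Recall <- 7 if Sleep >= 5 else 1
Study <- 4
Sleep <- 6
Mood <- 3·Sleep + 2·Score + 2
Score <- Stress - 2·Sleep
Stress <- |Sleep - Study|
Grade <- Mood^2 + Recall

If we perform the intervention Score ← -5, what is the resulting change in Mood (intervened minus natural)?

10

Intervening sets Score = -5 and removes its equation (Score <- Stress - 2·Sleep).
Mood = 3·Sleep + 2·Score + 2  [with Sleep=6, Score=-5]  = 10
Without intervention: Stress = |Sleep - Study|  [with Sleep=6, Study=4]  = 2; Score = Stress - 2·Sleep  [with Stress=2, Sleep=6]  = -10; Mood = 3·Sleep + 2·Score + 2  [with Sleep=6, Score=-10]  = 0.
Change = 10 − 0 = 10.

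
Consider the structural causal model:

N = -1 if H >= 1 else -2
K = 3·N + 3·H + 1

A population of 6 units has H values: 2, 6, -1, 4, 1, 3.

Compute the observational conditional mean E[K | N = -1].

7.6

E[K|N=-1] averages over only the 5 units with N=-1 (H = 2, 6, 4, 1, 3): K = 4, 16, 10, 1, 7, mean 7.6.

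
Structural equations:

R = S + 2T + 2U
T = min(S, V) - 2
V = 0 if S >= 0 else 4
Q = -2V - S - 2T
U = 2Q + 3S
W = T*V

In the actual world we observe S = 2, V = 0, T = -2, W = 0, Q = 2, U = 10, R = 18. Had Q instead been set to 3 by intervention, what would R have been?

Under do(Q=3), the mechanism Q = -2V - S - 2T is discarded; Q is fixed at 3.
V = 0 if S >= 0 else 4  [with S=2]  = 0
T = min(S, V) - 2  [with S=2, V=0]  = -2
U = 2Q + 3S  [with Q=3, S=2]  = 12
R = S + 2T + 2U  [with S=2, T=-2, U=12]  = 22

22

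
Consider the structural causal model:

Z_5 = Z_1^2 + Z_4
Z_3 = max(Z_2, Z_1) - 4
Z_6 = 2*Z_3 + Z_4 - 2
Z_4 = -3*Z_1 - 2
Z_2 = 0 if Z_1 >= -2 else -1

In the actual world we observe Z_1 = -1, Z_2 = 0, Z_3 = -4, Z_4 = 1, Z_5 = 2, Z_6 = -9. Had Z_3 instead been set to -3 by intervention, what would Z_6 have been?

The intervention breaks the incoming arrows to Z_3: Z_3 = max(Z_2, Z_1) - 4 no longer applies, and Z_3 = -3.
Z_4 = -3*Z_1 - 2  [with Z_1=-1]  = 1
Z_6 = 2*Z_3 + Z_4 - 2  [with Z_3=-3, Z_4=1]  = -7

-7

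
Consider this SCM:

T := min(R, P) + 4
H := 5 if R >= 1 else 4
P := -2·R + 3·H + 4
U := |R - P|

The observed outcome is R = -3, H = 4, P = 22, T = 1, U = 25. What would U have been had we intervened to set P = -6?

3

do(P=-6) replaces the equation P := -2·R + 3·H + 4 with the constant P = -6.
U = |R - P|  [with R=-3, P=-6]  = 3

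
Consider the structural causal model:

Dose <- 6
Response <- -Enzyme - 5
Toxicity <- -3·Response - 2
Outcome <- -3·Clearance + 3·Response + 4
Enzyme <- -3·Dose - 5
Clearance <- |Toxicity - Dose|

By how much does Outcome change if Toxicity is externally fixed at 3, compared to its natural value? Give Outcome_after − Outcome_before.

177

Under do(Toxicity=3), the mechanism Toxicity <- -3·Response - 2 is discarded; Toxicity is fixed at 3.
Enzyme = -3·Dose - 5  [with Dose=6]  = -23
Response = -Enzyme - 5  [with Enzyme=-23]  = 18
Clearance = |Toxicity - Dose|  [with Toxicity=3, Dose=6]  = 3
Outcome = -3·Clearance + 3·Response + 4  [with Clearance=3, Response=18]  = 49
Without intervention: Enzyme = -3·Dose - 5  [with Dose=6]  = -23; Response = -Enzyme - 5  [with Enzyme=-23]  = 18; Toxicity = -3·Response - 2  [with Response=18]  = -56; Clearance = |Toxicity - Dose|  [with Toxicity=-56, Dose=6]  = 62; Outcome = -3·Clearance + 3·Response + 4  [with Clearance=62, Response=18]  = -128.
Change = 49 − (-128) = 177.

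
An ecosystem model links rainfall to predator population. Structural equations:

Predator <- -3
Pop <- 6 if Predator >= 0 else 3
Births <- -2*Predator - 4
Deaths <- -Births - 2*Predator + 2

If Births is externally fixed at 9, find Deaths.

The intervention breaks the incoming arrows to Births: Births <- -2*Predator - 4 no longer applies, and Births = 9.
Deaths = -Births - 2*Predator + 2  [with Births=9, Predator=-3]  = -1

-1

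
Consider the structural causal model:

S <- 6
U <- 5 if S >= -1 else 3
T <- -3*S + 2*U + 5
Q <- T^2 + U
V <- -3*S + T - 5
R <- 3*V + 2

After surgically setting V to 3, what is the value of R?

11

The intervention breaks the incoming arrows to V: V <- -3*S + T - 5 no longer applies, and V = 3.
R = 3*V + 2  [with V=3]  = 11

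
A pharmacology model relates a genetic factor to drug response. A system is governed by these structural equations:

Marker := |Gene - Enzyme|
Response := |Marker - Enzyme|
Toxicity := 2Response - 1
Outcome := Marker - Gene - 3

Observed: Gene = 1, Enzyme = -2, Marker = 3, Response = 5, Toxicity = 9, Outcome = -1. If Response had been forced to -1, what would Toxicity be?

-3

Intervening sets Response = -1 and removes its equation (Response := |Marker - Enzyme|).
Toxicity = 2Response - 1  [with Response=-1]  = -3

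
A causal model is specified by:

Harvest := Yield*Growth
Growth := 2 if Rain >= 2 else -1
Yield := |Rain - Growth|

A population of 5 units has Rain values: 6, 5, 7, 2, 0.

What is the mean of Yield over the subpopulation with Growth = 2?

3

Conditioning on Growth=2 selects the 4 unit(s) with Rain ∈ {6, 5, 7, 2}. Their Yield values: 4, 3, 5, 0. Mean = 3.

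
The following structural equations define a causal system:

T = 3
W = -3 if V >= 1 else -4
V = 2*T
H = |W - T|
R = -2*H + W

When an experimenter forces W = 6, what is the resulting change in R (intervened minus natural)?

15

do(W=6) replaces the equation W = -3 if V >= 1 else -4 with the constant W = 6.
H = |W - T|  [with W=6, T=3]  = 3
R = -2*H + W  [with H=3, W=6]  = 0
Without intervention: V = 2*T  [with T=3]  = 6; W = -3 if V >= 1 else -4  [with V=6]  = -3; H = |W - T|  [with W=-3, T=3]  = 6; R = -2*H + W  [with H=6, W=-3]  = -15.
Change = 0 − (-15) = 15.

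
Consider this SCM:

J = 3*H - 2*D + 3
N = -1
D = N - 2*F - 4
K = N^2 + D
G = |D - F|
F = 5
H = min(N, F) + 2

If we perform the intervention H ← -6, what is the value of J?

15

Under do(H=-6), the mechanism H = min(N, F) + 2 is discarded; H is fixed at -6.
D = N - 2*F - 4  [with N=-1, F=5]  = -15
J = 3*H - 2*D + 3  [with H=-6, D=-15]  = 15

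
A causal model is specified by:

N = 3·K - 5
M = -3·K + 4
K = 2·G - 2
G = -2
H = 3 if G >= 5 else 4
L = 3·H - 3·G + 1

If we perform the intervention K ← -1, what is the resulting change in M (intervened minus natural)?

The intervention breaks the incoming arrows to K: K = 2·G - 2 no longer applies, and K = -1.
M = -3·K + 4  [with K=-1]  = 7
Without intervention: K = 2·G - 2  [with G=-2]  = -6; M = -3·K + 4  [with K=-6]  = 22.
Change = 7 − 22 = -15.

-15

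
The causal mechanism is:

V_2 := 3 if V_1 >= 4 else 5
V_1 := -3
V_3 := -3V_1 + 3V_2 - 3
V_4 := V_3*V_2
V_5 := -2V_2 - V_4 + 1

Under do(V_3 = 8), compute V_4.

The intervention breaks the incoming arrows to V_3: V_3 := -3V_1 + 3V_2 - 3 no longer applies, and V_3 = 8.
V_2 = 3 if V_1 >= 4 else 5  [with V_1=-3]  = 5
V_4 = V_3*V_2  [with V_3=8, V_2=5]  = 40

40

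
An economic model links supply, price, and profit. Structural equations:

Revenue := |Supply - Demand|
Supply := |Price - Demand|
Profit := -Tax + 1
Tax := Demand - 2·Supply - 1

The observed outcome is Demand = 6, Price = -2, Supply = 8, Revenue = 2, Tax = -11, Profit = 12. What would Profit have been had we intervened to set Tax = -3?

4

The intervention breaks the incoming arrows to Tax: Tax := Demand - 2·Supply - 1 no longer applies, and Tax = -3.
Profit = -Tax + 1  [with Tax=-3]  = 4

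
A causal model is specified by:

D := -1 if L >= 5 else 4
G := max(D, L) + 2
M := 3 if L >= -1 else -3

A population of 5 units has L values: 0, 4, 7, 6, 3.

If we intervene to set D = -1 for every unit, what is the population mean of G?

Under do(D=-1), D's equation is replaced by D=-1 for every unit. Per-unit G: 2, 6, 9, 8, 5. Mean = 6.

6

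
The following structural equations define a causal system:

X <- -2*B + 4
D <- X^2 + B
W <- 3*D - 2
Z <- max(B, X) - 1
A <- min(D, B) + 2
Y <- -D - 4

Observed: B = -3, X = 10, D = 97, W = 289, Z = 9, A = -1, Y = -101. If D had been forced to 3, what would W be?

7

The intervention breaks the incoming arrows to D: D <- X^2 + B no longer applies, and D = 3.
W = 3*D - 2  [with D=3]  = 7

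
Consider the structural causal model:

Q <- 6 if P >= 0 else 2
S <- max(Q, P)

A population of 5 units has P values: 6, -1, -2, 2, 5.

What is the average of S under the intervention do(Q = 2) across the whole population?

3.4

Under do(Q=2), Q's equation is replaced by Q=2 for every unit. Per-unit S: 6, 2, 2, 2, 5. Mean = 3.4.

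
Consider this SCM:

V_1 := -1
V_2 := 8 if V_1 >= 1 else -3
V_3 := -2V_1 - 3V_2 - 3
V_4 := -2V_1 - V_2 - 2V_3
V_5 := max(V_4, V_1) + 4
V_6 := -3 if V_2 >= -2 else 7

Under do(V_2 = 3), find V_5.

do(V_2=3) replaces the equation V_2 := 8 if V_1 >= 1 else -3 with the constant V_2 = 3.
V_3 = -2V_1 - 3V_2 - 3  [with V_1=-1, V_2=3]  = -10
V_4 = -2V_1 - V_2 - 2V_3  [with V_1=-1, V_2=3, V_3=-10]  = 19
V_5 = max(V_4, V_1) + 4  [with V_4=19, V_1=-1]  = 23

23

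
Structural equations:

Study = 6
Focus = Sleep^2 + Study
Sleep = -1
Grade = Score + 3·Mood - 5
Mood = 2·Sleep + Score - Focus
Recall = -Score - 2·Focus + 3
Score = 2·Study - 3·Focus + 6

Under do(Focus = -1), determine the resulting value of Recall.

-16

The intervention breaks the incoming arrows to Focus: Focus = Sleep^2 + Study no longer applies, and Focus = -1.
Score = 2·Study - 3·Focus + 6  [with Study=6, Focus=-1]  = 21
Recall = -Score - 2·Focus + 3  [with Score=21, Focus=-1]  = -16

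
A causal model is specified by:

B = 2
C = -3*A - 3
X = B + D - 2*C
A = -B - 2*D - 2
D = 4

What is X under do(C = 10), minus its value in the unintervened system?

Intervening sets C = 10 and removes its equation (C = -3*A - 3).
X = B + D - 2*C  [with B=2, D=4, C=10]  = -14
Without intervention: A = -B - 2*D - 2  [with B=2, D=4]  = -12; C = -3*A - 3  [with A=-12]  = 33; X = B + D - 2*C  [with B=2, D=4, C=33]  = -60.
Change = -14 − (-60) = 46.

46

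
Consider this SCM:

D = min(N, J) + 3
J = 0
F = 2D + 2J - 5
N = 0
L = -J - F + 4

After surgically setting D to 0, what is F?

-5

The intervention breaks the incoming arrows to D: D = min(N, J) + 3 no longer applies, and D = 0.
F = 2D + 2J - 5  [with D=0, J=0]  = -5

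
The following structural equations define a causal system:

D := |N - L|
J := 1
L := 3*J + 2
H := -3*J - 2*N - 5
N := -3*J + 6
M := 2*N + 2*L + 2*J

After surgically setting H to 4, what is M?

do(H=4) replaces the equation H := -3*J - 2*N - 5 with the constant H = 4.
Since M is not a descendant of the intervened variable, it is unaffected.
L = 3*J + 2  [with J=1]  = 5
N = -3*J + 6  [with J=1]  = 3
M = 2*N + 2*L + 2*J  [with N=3, L=5, J=1]  = 18

18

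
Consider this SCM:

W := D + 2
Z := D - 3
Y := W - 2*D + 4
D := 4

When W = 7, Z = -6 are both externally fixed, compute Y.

3

Setting W = 7, Z = -6 by intervention discards those variables' equations.
Y = W - 2*D + 4  [with W=7, D=4]  = 3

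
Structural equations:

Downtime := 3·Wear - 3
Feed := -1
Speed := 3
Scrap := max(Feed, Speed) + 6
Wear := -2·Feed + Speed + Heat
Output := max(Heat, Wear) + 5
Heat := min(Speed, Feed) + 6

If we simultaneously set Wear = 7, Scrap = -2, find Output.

12

The joint intervention fixes Wear = 7, Scrap = -2, removing each variable's own equation.
Heat = min(Speed, Feed) + 6  [with Speed=3, Feed=-1]  = 5
Output = max(Heat, Wear) + 5  [with Heat=5, Wear=7]  = 12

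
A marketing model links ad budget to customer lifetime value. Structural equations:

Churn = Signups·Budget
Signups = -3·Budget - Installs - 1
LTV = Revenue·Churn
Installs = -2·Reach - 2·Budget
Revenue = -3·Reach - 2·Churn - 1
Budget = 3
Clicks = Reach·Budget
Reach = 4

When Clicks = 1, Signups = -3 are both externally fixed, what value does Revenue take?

5

Under do(Clicks = 1, Signups = -3), each intervened variable's structural equation is replaced by its fixed value.
Churn = Signups·Budget  [with Signups=-3, Budget=3]  = -9
Revenue = -3·Reach - 2·Churn - 1  [with Reach=4, Churn=-9]  = 5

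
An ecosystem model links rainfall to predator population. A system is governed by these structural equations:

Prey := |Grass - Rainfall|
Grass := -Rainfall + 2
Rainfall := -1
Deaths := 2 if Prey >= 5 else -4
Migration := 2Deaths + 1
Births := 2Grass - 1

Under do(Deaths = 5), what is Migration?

11

The intervention breaks the incoming arrows to Deaths: Deaths := 2 if Prey >= 5 else -4 no longer applies, and Deaths = 5.
Migration = 2Deaths + 1  [with Deaths=5]  = 11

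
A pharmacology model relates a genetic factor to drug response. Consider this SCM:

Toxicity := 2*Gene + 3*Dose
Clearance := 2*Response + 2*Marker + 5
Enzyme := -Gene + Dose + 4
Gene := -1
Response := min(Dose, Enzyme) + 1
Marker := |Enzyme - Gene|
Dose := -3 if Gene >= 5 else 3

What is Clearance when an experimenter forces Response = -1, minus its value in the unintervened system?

Under do(Response=-1), the mechanism Response := min(Dose, Enzyme) + 1 is discarded; Response is fixed at -1.
Dose = -3 if Gene >= 5 else 3  [with Gene=-1]  = 3
Enzyme = -Gene + Dose + 4  [with Gene=-1, Dose=3]  = 8
Marker = |Enzyme - Gene|  [with Enzyme=8, Gene=-1]  = 9
Clearance = 2*Response + 2*Marker + 5  [with Response=-1, Marker=9]  = 21
Without intervention: Dose = -3 if Gene >= 5 else 3  [with Gene=-1]  = 3; Enzyme = -Gene + Dose + 4  [with Gene=-1, Dose=3]  = 8; Marker = |Enzyme - Gene|  [with Enzyme=8, Gene=-1]  = 9; Response = min(Dose, Enzyme) + 1  [with Dose=3, Enzyme=8]  = 4; Clearance = 2*Response + 2*Marker + 5  [with Response=4, Marker=9]  = 31.
Change = 21 − 31 = -10.

-10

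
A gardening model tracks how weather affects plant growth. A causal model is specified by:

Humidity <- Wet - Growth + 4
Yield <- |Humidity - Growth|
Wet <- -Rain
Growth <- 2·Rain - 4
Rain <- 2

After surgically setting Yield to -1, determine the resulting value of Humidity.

The intervention breaks the incoming arrows to Yield: Yield <- |Humidity - Growth| no longer applies, and Yield = -1.
Since Humidity is not a descendant of the intervened variable, it is unaffected.
Wet = -Rain  [with Rain=2]  = -2
Growth = 2·Rain - 4  [with Rain=2]  = 0
Humidity = Wet - Growth + 4  [with Wet=-2, Growth=0]  = 2

2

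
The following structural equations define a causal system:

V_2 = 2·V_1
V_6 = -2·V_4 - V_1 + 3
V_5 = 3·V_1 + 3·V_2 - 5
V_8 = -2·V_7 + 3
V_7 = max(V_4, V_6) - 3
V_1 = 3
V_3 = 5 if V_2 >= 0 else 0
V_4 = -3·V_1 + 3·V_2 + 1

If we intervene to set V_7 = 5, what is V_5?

The intervention breaks the incoming arrows to V_7: V_7 = max(V_4, V_6) - 3 no longer applies, and V_7 = 5.
V_5 is not downstream of the intervention, so its value is determined by the original equations.
V_2 = 2·V_1  [with V_1=3]  = 6
V_5 = 3·V_1 + 3·V_2 - 5  [with V_1=3, V_2=6]  = 22

22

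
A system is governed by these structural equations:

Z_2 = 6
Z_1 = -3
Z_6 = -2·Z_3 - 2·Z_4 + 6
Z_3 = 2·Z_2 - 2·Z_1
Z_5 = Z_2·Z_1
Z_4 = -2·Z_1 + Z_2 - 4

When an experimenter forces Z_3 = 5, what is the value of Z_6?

-20

The intervention breaks the incoming arrows to Z_3: Z_3 = 2·Z_2 - 2·Z_1 no longer applies, and Z_3 = 5.
Z_4 = -2·Z_1 + Z_2 - 4  [with Z_1=-3, Z_2=6]  = 8
Z_6 = -2·Z_3 - 2·Z_4 + 6  [with Z_3=5, Z_4=8]  = -20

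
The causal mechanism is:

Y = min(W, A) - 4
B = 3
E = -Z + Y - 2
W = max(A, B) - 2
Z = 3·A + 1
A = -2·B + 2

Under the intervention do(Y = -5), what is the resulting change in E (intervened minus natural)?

The intervention breaks the incoming arrows to Y: Y = min(W, A) - 4 no longer applies, and Y = -5.
A = -2·B + 2  [with B=3]  = -4
Z = 3·A + 1  [with A=-4]  = -11
E = -Z + Y - 2  [with Z=-11, Y=-5]  = 4
Without intervention: A = -2·B + 2  [with B=3]  = -4; W = max(A, B) - 2  [with A=-4, B=3]  = 1; Z = 3·A + 1  [with A=-4]  = -11; Y = min(W, A) - 4  [with W=1, A=-4]  = -8; E = -Z + Y - 2  [with Z=-11, Y=-8]  = 1.
Change = 4 − 1 = 3.

3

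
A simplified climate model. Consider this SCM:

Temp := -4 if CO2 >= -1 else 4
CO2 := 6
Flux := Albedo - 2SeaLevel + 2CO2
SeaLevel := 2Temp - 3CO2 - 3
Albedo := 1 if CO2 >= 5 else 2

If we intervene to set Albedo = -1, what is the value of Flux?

69

do(Albedo=-1) replaces the equation Albedo := 1 if CO2 >= 5 else 2 with the constant Albedo = -1.
Temp = -4 if CO2 >= -1 else 4  [with CO2=6]  = -4
SeaLevel = 2Temp - 3CO2 - 3  [with Temp=-4, CO2=6]  = -29
Flux = Albedo - 2SeaLevel + 2CO2  [with Albedo=-1, SeaLevel=-29, CO2=6]  = 69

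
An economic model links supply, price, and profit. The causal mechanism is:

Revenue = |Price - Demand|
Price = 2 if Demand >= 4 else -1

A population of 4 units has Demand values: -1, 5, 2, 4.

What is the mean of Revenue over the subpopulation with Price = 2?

E[Revenue|Price=2] averages over only the 2 units with Price=2 (Demand = 5, 4): Revenue = 3, 2, mean 2.5.

2.5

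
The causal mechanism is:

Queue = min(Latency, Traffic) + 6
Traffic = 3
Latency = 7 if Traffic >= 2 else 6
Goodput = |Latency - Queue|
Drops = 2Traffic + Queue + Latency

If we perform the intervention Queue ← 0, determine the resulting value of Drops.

13

The intervention breaks the incoming arrows to Queue: Queue = min(Latency, Traffic) + 6 no longer applies, and Queue = 0.
Latency = 7 if Traffic >= 2 else 6  [with Traffic=3]  = 7
Drops = 2Traffic + Queue + Latency  [with Traffic=3, Queue=0, Latency=7]  = 13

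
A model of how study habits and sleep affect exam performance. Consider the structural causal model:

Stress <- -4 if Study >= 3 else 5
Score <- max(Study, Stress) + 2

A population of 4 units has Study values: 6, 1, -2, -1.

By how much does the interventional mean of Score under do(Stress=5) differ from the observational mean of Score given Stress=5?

Every unit gets Stress=5 under the intervention. Score values become 8, 7, 7, 7; E[Score|do(Stress=5)] = 7.25.
E[Score|Stress=5] averages over only the 3 units with Stress=5 (Study = 1, -2, -1): Score = 7, 7, 7, mean 7.
Difference = 7.25 − 7 = 0.25.

0.25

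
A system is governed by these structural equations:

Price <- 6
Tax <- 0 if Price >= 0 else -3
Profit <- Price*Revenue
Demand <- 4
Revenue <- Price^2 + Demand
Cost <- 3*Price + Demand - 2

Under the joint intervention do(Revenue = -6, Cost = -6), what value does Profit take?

-36

The joint intervention fixes Revenue = -6, Cost = -6, removing each variable's own equation.
Profit = Price*Revenue  [with Price=6, Revenue=-6]  = -36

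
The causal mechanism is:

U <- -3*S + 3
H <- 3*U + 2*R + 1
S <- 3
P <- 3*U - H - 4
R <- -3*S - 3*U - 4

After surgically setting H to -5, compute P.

Intervening sets H = -5 and removes its equation (H <- 3*U + 2*R + 1).
U = -3*S + 3  [with S=3]  = -6
P = 3*U - H - 4  [with U=-6, H=-5]  = -17

-17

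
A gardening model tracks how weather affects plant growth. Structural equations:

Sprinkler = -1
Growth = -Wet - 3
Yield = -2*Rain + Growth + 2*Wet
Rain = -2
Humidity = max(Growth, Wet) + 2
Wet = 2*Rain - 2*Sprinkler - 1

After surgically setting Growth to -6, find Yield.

Under do(Growth=-6), the mechanism Growth = -Wet - 3 is discarded; Growth is fixed at -6.
Wet = 2*Rain - 2*Sprinkler - 1  [with Rain=-2, Sprinkler=-1]  = -3
Yield = -2*Rain + Growth + 2*Wet  [with Rain=-2, Growth=-6, Wet=-3]  = -8

-8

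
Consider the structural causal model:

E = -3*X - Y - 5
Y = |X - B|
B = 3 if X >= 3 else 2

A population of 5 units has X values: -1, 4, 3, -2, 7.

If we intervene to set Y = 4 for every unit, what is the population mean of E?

-15.6

Every unit gets Y=4 under the intervention. E values become -6, -21, -18, -3, -30; E[E|do(Y=4)] = -15.6.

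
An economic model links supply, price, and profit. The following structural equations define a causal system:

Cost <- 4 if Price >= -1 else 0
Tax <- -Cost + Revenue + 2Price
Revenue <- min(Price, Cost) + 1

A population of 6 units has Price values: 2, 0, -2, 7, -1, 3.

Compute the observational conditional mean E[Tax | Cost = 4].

Conditioning on Cost=4 selects the 5 unit(s) with Price ∈ {2, 0, 7, -1, 3}. Their Tax values: 3, -3, 15, -6, 6. Mean = 3.

3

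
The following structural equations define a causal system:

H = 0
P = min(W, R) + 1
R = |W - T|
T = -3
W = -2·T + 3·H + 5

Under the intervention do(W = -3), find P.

do(W=-3) replaces the equation W = -2·T + 3·H + 5 with the constant W = -3.
R = |W - T|  [with W=-3, T=-3]  = 0
P = min(W, R) + 1  [with W=-3, R=0]  = -2

-2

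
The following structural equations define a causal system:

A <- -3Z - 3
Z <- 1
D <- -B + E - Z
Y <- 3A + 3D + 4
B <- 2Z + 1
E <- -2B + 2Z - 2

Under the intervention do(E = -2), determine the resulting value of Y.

The intervention breaks the incoming arrows to E: E <- -2B + 2Z - 2 no longer applies, and E = -2.
B = 2Z + 1  [with Z=1]  = 3
A = -3Z - 3  [with Z=1]  = -6
D = -B + E - Z  [with B=3, E=-2, Z=1]  = -6
Y = 3A + 3D + 4  [with A=-6, D=-6]  = -32

-32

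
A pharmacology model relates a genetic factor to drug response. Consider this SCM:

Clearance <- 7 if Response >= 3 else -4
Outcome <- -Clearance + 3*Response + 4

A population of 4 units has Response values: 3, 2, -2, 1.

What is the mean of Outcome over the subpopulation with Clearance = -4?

Conditioning on Clearance=-4 selects the 3 unit(s) with Response ∈ {2, -2, 1}. Their Outcome values: 14, 2, 11. Mean = 9.

9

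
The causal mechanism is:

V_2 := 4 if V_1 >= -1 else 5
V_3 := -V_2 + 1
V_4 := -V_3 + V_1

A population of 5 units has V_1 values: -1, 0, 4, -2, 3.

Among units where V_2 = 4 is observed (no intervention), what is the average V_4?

E[V_4|V_2=4] averages over only the 4 units with V_2=4 (V_1 = -1, 0, 4, 3): V_4 = 2, 3, 7, 6, mean 4.5.

4.5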